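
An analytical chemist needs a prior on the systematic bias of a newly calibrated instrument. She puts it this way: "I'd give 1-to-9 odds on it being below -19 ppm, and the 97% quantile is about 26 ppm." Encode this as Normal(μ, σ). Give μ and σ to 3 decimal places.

The p-quantile of Normal(μ,σ) is μ + z_p·σ, with z_{0.1} = -1.282 and z_{0.97} = 1.881.
Eliminate σ: μ = (z₂·x₁ − z₁·x₂)/(z₂ − z₁) = (1.881·-19 − (-1.282)·26)/3.162 = -0.764.
Then σ = (x₂ − x₁)/(z₂ − z₁) = (26 − -19)/3.162 = 14.230.

μ = -0.764, σ = 14.230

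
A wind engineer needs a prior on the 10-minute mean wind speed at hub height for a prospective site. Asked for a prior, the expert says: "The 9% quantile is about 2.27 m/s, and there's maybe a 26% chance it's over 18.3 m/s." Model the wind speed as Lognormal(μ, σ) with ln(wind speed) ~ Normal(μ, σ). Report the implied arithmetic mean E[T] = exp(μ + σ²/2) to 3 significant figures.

If T ~ Lognormal(μ,σ) then ln T ~ Normal(μ,σ), so the p-quantile of ln T is μ + z_p·σ.
ln(2.27) = 0.8198 and ln(18.3) = 2.907; z_{0.09} = -1.341, z_{0.74} = 0.6433.
σ = (2.907 − 0.8198)/(0.6433 − (-1.341)) = 1.052.
μ = 0.8198 − (-1.341)·1.052 = 2.230.
E[T] = exp(μ + σ²/2) = exp(2.230 + 0.5533) = 16.2 m/s.

E[T] ≈ 16.2 m/s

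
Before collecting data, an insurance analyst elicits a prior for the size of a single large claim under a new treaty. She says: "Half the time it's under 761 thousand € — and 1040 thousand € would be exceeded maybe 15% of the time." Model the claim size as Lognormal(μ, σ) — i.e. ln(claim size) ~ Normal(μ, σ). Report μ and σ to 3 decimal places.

μ ≈ 6.635, σ ≈ 0.301

If T ~ Lognormal(μ,σ) then ln T ~ Normal(μ,σ), so the p-quantile of ln T is μ + z_p·σ.
ln(761) = 6.635 and ln(1040) = 6.947; z_{0.5} = 0, z_{0.85} = 1.036.
σ = (6.947 − 6.635)/(1.036 − (0)) = 0.301.
μ = 6.635 − (0)·0.301 = 6.635.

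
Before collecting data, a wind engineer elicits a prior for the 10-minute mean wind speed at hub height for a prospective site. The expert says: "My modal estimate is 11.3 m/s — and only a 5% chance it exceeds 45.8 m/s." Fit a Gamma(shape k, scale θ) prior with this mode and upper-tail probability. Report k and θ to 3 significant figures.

Gamma(k,θ) with k>1 has mode (k−1)θ, so θ = 11.3/(k−1).
Need P(X < 45.8) = 0.95 with θ tied to k this way. Start at k = 2, θ = 11.3: P(X<45.8) ≈ 0.912.
Too low — raise k to concentrate. Iterating converges to k ≈ 2.28.
Then θ = 11.3/(2.28−1) ≈ 8.82.

k ≈ 2.28, θ ≈ 8.82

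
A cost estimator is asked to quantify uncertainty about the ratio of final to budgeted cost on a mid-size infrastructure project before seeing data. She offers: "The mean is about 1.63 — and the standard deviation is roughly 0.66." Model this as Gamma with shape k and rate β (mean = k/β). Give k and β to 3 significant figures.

For Gamma(k, rate β): mean = k/β, variance = k/β², so CV = 1/√k.
CV = SD/mean = 0.66/1.63 = 0.4049, hence k = 1/CV² = 6.1.
Then β = k/mean = 6.1/1.63 = 3.74.

k ≈ 6.1, β ≈ 3.74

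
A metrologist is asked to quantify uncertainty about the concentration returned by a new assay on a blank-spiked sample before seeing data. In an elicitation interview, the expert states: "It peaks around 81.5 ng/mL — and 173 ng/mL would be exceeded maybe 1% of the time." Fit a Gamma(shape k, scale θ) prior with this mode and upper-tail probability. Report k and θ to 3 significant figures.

k ≈ 9.57, θ ≈ 9.51

Gamma(k,θ) with k>1 has mode (k−1)θ, so θ = 81.5/(k−1).
Need P(X < 173) = 0.99 with θ tied to k this way. Start at k = 2, θ = 81.5: P(X<173) ≈ 0.626.
Too low — raise k to concentrate. Iterating converges to k ≈ 9.57.
Then θ = 81.5/(9.57−1) ≈ 9.51.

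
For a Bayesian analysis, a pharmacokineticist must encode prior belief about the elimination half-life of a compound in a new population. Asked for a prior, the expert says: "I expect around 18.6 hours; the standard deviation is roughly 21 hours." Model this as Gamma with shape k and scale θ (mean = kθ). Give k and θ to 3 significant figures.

k ≈ 0.784, θ ≈ 23.7

For Gamma(k, scale θ): mean = kθ, variance = kθ², so CV = 1/√k.
CV = SD/mean = 21/18.6 = 1.129, hence k = 1/CV² = 0.784.
Then θ = mean/k = 18.6/0.784 = 23.7.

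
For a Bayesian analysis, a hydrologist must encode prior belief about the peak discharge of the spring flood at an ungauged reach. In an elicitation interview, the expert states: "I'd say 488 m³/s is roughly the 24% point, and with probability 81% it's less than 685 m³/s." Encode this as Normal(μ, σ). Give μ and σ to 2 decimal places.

μ = 575.83, σ = 124.35

The p-quantile of Normal(μ,σ) is μ + z_p·σ, with z_{0.24} = -0.7063 and z_{0.81} = 0.8779.
Eliminate σ: μ = (z₂·x₁ − z₁·x₂)/(z₂ − z₁) = (0.8779·488 − (-0.7063)·685)/1.584 = 575.83.
Then σ = (x₂ − x₁)/(z₂ − z₁) = (685 − 488)/1.584 = 124.35.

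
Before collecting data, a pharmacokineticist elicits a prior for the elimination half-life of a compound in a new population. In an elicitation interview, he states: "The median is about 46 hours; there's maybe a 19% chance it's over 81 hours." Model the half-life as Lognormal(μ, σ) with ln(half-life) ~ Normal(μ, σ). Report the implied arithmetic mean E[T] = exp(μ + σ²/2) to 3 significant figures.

If T ~ Lognormal(μ,σ) then ln T ~ Normal(μ,σ), so the p-quantile of ln T is μ + z_p·σ.
ln(46) = 3.829 and ln(81) = 4.394; z_{0.5} = 0, z_{0.81} = 0.8779.
σ = (4.394 − 3.829)/(0.8779 − (0)) = 0.645.
μ = 3.829 − (0)·0.645 = 3.829.
E[T] = exp(μ + σ²/2) = exp(3.829 + 0.2077) = 56.6 hours.

E[T] ≈ 56.6 hours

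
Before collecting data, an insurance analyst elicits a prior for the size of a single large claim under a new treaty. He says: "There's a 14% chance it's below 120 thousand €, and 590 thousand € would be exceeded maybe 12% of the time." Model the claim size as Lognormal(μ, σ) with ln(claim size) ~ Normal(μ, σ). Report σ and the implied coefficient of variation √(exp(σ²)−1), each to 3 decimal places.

σ ≈ 0.706, CV ≈ 0.804

If T ~ Lognormal(μ,σ) then ln T ~ Normal(μ,σ), so the p-quantile of ln T is μ + z_p·σ.
ln(120) = 4.787 and ln(590) = 6.38; z_{0.14} = -1.08, z_{0.88} = 1.175.
σ = (6.38 − 4.787)/(1.175 − (-1.08)) = 0.706.
μ = 4.787 − (-1.08)·0.706 = 5.550.
CV = √(exp(σ²)−1) = √(exp(0.4987)−1) = 0.804.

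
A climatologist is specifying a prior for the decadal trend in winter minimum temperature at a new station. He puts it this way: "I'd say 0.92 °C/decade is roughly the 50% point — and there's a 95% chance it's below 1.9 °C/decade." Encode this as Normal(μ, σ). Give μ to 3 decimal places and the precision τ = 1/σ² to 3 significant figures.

For Normal(μ,σ), the p-quantile is μ + z_p·σ. Here z_{0.5} = 0, z_{0.95} = 1.645.
So 0.92 = μ + 0σ and 1.9 = μ + 1.645σ.
Subtracting: σ = (1.9 − 0.92)/(1.645 − (0)) = 0.596.
Then μ = 0.92 − (0)·0.596 = 0.920.
Precision τ = 1/σ² = 1/0.5958² = 2.82.

μ = 0.920, τ = 2.82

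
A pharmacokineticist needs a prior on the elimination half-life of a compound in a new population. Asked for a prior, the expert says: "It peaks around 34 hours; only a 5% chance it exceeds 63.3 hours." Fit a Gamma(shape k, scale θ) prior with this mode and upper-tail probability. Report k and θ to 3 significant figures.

k ≈ 8.2, θ ≈ 4.72

Gamma(k,θ) with k>1 has mode (k−1)θ, so θ = 34/(k−1).
Need P(X < 63.3) = 0.95 with θ tied to k this way. Start at k = 2, θ = 34: P(X<63.3) ≈ 0.555.
Too low — raise k to concentrate. Iterating converges to k ≈ 8.2.
Then θ = 34/(8.2−1) ≈ 4.72.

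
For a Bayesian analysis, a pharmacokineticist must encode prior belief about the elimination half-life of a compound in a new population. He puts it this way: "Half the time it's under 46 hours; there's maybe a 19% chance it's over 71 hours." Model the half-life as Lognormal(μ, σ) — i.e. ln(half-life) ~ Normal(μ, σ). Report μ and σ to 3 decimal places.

If T ~ Lognormal(μ,σ) then ln T ~ Normal(μ,σ), so the p-quantile of ln T is μ + z_p·σ.
ln(46) = 3.829 and ln(71) = 4.263; z_{0.5} = 0, z_{0.81} = 0.8779.
σ = (4.263 − 3.829)/(0.8779 − (0)) = 0.494.
μ = 3.829 − (0)·0.494 = 3.829.

μ ≈ 3.829, σ ≈ 0.494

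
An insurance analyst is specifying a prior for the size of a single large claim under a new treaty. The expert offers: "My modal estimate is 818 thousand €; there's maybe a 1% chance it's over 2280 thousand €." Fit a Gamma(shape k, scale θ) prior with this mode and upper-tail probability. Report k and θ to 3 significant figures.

k ≈ 5.36, θ ≈ 188

Gamma(k,θ) with k>1 has mode (k−1)θ, so θ = 818/(k−1).
Need P(X < 2280) = 0.99 with θ tied to k this way. Start at k = 2, θ = 818: P(X<2280) ≈ 0.767.
Too low — raise k to concentrate. Iterating converges to k ≈ 5.36.
Then θ = 818/(5.36−1) ≈ 188.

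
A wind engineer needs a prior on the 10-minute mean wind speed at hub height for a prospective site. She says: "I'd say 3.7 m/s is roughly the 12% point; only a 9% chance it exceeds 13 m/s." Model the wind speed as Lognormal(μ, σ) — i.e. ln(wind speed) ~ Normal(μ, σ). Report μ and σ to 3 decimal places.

If T ~ Lognormal(μ,σ) then ln T ~ Normal(μ,σ), so the p-quantile of ln T is μ + z_p·σ.
ln(3.7) = 1.308 and ln(13) = 2.565; z_{0.12} = -1.175, z_{0.91} = 1.341.
σ = (2.565 − 1.308)/(1.341 − (-1.175)) = 0.500.
μ = 1.308 − (-1.175)·0.500 = 1.895.

μ ≈ 1.895, σ ≈ 0.500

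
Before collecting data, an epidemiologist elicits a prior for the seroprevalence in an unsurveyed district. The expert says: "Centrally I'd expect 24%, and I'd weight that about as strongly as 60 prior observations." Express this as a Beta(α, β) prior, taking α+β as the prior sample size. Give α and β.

Under the effective-sample-size interpretation, Beta(α, β) has prior mean α/(α+β) and prior sample size α+β.
So α+β = 60 and α/(α+β) = 0.24, giving α = 0.24·60 = 14.4 and β = 60 − 14.4 = 45.6.

α = 14.4, β = 45.6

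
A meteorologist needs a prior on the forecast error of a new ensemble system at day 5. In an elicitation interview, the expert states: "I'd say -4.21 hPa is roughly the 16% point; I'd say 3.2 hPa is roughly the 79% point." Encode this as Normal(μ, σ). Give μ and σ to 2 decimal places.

μ = -0.12, σ = 4.11

For Normal(μ,σ), the p-quantile is μ + z_p·σ. Here z_{0.16} = -0.9945, z_{0.79} = 0.8064.
So -4.21 = μ − 0.9945σ and 3.2 = μ + 0.8064σ.
Subtracting: σ = (3.2 − -4.21)/(0.8064 − (-0.9945)) = 4.11.
Then μ = -4.21 − (-0.9945)·4.11 = -0.12.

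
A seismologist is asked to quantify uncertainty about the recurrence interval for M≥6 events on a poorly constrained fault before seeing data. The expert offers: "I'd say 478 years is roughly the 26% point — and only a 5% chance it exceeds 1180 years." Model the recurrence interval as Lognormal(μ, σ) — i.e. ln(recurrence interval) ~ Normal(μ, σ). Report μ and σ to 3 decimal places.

μ ≈ 6.424, σ ≈ 0.395

If T ~ Lognormal(μ,σ) then ln T ~ Normal(μ,σ), so the p-quantile of ln T is μ + z_p·σ.
ln(478) = 6.17 and ln(1180) = 7.073; z_{0.26} = -0.6433, z_{0.95} = 1.645.
σ = (7.073 − 6.17)/(1.645 − (-0.6433)) = 0.395.
μ = 6.17 − (-0.6433)·0.395 = 6.424.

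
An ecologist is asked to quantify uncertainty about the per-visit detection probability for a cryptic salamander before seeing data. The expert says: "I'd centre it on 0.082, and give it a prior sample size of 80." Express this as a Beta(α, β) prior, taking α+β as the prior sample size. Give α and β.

α = 6.56, β = 73.44

Under the effective-sample-size interpretation, Beta(α, β) has prior mean α/(α+β) and prior sample size α+β.
So α+β = 80 and α/(α+β) = 0.082, giving α = 0.082·80 = 6.56 and β = 80 − 6.56 = 73.44.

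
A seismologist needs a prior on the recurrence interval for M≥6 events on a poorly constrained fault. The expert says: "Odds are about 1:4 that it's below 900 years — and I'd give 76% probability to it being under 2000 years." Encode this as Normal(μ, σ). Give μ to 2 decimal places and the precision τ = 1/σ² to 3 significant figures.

The p-quantile of Normal(μ,σ) is μ + z_p·σ, with z_{0.2} = -0.8416 and z_{0.76} = 0.7063.
Eliminate σ: μ = (z₂·x₁ − z₁·x₂)/(z₂ − z₁) = (0.7063·900 − (-0.8416)·2000)/1.548 = 1498.08.
Then σ = (x₂ − x₁)/(z₂ − z₁) = (2000 − 900)/1.548 = 710.63.
Precision τ = 1/σ² = 1/710.6² = 1.98e-06.

μ = 1498.08, τ = 1.98e-06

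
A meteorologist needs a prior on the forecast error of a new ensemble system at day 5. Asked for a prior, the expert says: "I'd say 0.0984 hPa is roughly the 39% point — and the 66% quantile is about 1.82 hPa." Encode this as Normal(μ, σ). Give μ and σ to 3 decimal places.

μ = 0.794, σ = 2.489

For Normal(μ,σ), the p-quantile is μ + z_p·σ. Here z_{0.39} = -0.2793, z_{0.66} = 0.4125.
So 0.0984 = μ − 0.2793σ and 1.82 = μ + 0.4125σ.
Subtracting: σ = (1.82 − 0.0984)/(0.4125 − (-0.2793)) = 2.489.
Then μ = 0.0984 − (-0.2793)·2.489 = 0.794.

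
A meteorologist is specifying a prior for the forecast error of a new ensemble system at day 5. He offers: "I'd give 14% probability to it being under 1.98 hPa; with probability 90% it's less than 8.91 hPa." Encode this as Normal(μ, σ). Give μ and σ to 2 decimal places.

μ = 5.15, σ = 2.93

For Normal(μ,σ), the p-quantile is μ + z_p·σ. Here z_{0.14} = -1.08, z_{0.9} = 1.282.
So 1.98 = μ − 1.08σ and 8.91 = μ + 1.282σ.
Subtracting: σ = (8.91 − 1.98)/(1.282 − (-1.08)) = 2.93.
Then μ = 1.98 − (-1.08)·2.93 = 5.15.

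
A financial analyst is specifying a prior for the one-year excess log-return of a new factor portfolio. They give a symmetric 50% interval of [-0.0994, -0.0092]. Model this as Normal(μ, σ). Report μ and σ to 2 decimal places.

μ = -0.05, σ = 0.07

A symmetric 50% interval runs μ ± z·σ with z = 0.6745.
Half-width = 0.0451, so σ = 0.0451/0.6745 = 0.07.
μ is the interval midpoint, -0.05.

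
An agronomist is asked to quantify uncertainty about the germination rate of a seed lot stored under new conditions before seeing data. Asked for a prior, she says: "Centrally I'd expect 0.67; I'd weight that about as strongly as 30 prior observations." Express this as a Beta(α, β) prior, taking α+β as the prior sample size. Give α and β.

α = 20.1, β = 9.9

Under the effective-sample-size interpretation, Beta(α, β) has prior mean α/(α+β) and prior sample size α+β.
So α+β = 30 and α/(α+β) = 0.67, giving α = 0.67·30 = 20.1 and β = 30 − 20.1 = 9.9.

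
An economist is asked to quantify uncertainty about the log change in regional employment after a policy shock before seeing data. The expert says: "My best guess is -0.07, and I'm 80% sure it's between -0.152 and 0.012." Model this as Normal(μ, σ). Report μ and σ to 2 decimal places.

A symmetric 80% interval runs μ ± z·σ with z = 1.282.
Half-width = 0.082, so σ = 0.082/1.282 = 0.06.
μ is the stated best guess, -0.07.

μ = -0.07, σ = 0.06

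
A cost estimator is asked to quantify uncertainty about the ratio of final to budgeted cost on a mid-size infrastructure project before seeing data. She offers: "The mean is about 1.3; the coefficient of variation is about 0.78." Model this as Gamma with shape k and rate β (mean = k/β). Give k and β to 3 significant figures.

For Gamma(k, rate β): mean = k/β, variance = k/β², so CV = 1/√k.
CV = 0.78, hence k = 1/CV² = 1.64.
Then β = k/mean = 1.64/1.3 = 1.26.

k ≈ 1.64, β ≈ 1.26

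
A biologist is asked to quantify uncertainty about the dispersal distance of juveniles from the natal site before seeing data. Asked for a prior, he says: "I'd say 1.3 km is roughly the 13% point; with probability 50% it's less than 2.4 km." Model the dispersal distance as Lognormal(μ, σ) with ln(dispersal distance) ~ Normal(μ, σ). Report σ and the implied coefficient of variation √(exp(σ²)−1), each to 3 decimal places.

If T ~ Lognormal(μ,σ) then ln T ~ Normal(μ,σ), so the p-quantile of ln T is μ + z_p·σ.
ln(1.3) = 0.2624 and ln(2.4) = 0.8755; z_{0.13} = -1.126, z_{0.5} = 0.
σ = (0.8755 − 0.2624)/(0 − (-1.126)) = 0.544.
μ = 0.2624 − (-1.126)·0.544 = 0.875.
CV = √(exp(σ²)−1) = √(exp(0.2963)−1) = 0.587.

σ ≈ 0.544, CV ≈ 0.587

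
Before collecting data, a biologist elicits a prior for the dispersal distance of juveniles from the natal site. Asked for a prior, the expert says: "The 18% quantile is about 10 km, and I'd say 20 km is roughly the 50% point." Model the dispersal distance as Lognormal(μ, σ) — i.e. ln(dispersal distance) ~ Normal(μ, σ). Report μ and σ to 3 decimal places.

μ ≈ 2.996, σ ≈ 0.757

If T ~ Lognormal(μ,σ) then ln T ~ Normal(μ,σ), so the p-quantile of ln T is μ + z_p·σ.
ln(10) = 2.303 and ln(20) = 2.996; z_{0.18} = -0.9154, z_{0.5} = 0.
σ = (2.996 − 2.303)/(0 − (-0.9154)) = 0.757.
μ = 2.303 − (-0.9154)·0.757 = 2.996.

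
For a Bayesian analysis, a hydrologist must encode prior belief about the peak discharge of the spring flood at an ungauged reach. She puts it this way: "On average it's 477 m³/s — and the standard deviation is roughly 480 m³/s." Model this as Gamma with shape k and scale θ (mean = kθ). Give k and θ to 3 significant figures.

For Gamma(k, scale θ): mean = kθ, variance = kθ², so CV = 1/√k.
CV = SD/mean = 480/477 = 1.006, hence k = 1/CV² = 0.988.
Then θ = mean/k = 477/0.988 = 483.

k ≈ 0.988, θ ≈ 483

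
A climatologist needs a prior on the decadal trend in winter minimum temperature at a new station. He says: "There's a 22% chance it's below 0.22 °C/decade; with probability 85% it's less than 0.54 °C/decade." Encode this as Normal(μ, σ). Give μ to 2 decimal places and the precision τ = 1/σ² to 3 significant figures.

μ = 0.36, τ = 31.9

For Normal(μ,σ), the p-quantile is μ + z_p·σ. Here z_{0.22} = -0.7722, z_{0.85} = 1.036.
So 0.22 = μ − 0.7722σ and 0.54 = μ + 1.036σ.
Subtracting: σ = (0.54 − 0.22)/(1.036 − (-0.7722)) = 0.18.
Then μ = 0.22 − (-0.7722)·0.18 = 0.36.
Precision τ = 1/σ² = 1/0.1769² = 31.9.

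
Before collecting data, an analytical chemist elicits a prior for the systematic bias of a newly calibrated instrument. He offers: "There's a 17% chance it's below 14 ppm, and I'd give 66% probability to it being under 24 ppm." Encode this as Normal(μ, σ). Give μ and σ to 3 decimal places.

μ = 20.982, σ = 7.317

For Normal(μ,σ), the p-quantile is μ + z_p·σ. Here z_{0.17} = -0.9542, z_{0.66} = 0.4125.
So 14 = μ − 0.9542σ and 24 = μ + 0.4125σ.
Subtracting: σ = (24 − 14)/(0.4125 − (-0.9542)) = 7.317.
Then μ = 14 − (-0.9542)·7.317 = 20.982.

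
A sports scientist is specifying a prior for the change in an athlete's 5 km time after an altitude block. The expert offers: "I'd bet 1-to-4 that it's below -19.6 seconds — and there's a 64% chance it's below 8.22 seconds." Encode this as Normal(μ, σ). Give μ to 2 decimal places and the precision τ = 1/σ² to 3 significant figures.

The p-quantile of Normal(μ,σ) is μ + z_p·σ, with z_{0.2} = -0.8416 and z_{0.64} = 0.3585.
Eliminate σ: μ = (z₂·x₁ − z₁·x₂)/(z₂ − z₁) = (0.3585·-19.6 − (-0.8416)·8.22)/1.2 = -0.09.
Then σ = (x₂ − x₁)/(z₂ − z₁) = (8.22 − -19.6)/1.2 = 23.18.
Precision τ = 1/σ² = 1/23.18² = 0.00186.

μ = -0.09, τ = 0.00186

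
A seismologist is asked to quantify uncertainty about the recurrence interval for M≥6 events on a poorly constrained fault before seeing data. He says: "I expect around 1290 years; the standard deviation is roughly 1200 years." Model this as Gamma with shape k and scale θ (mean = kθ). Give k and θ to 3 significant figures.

k ≈ 1.16, θ ≈ 1120

For Gamma(k, scale θ): mean = kθ, variance = kθ², so CV = 1/√k.
CV = SD/mean = 1200/1290 = 0.9302, hence k = 1/CV² = 1.16.
Then θ = mean/k = 1290/1.16 = 1120.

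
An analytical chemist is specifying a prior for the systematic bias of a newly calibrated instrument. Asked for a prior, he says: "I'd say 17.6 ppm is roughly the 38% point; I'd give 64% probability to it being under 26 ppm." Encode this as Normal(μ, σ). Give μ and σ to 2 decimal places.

For Normal(μ,σ), the p-quantile is μ + z_p·σ. Here z_{0.38} = -0.3055, z_{0.64} = 0.3585.
So 17.6 = μ − 0.3055σ and 26 = μ + 0.3585σ.
Subtracting: σ = (26 − 17.6)/(0.3585 − (-0.3055)) = 12.65.
Then μ = 17.6 − (-0.3055)·12.65 = 21.46.

μ = 21.46, σ = 12.65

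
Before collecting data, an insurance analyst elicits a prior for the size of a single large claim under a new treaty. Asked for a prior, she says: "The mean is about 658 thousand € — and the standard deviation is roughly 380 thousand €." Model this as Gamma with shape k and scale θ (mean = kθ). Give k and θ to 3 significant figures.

k ≈ 3, θ ≈ 219

For Gamma(k, scale θ): mean = kθ, variance = kθ², so CV = 1/√k.
CV = SD/mean = 380/658 = 0.5775, hence k = 1/CV² = 3.
Then θ = mean/k = 658/3 = 219.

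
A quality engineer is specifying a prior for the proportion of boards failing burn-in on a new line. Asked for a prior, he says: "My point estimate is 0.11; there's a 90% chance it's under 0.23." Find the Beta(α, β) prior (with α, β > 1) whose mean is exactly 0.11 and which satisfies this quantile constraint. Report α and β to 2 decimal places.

With mean 0.11 fixed, write α = 0.11s, β = 0.89s where s = α+β.
Need P(θ < 0.23) = 0.9 under Beta(0.11s, 0.89s). Normal approximation: (q−m)/√(m(1−m)/s) ≈ z_{0.9} = 1.28, so s ≈ 0.11·0.89·(1.28)²/(0.23−0.11)² = 11.2.
At s = 11.2: P(θ<0.23) ≈ 0.894. Adjusting to match 0.9 gives s ≈ 12.10.
So α = 0.11·12.10 ≈ 1.33, β = 0.89·12.10 ≈ 10.77.

α ≈ 1.33, β ≈ 10.77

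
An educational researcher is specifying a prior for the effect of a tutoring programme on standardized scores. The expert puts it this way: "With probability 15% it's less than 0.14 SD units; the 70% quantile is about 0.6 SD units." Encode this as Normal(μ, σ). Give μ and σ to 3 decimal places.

The p-quantile of Normal(μ,σ) is μ + z_p·σ, with z_{0.15} = -1.036 and z_{0.7} = 0.5244.
Eliminate σ: μ = (z₂·x₁ − z₁·x₂)/(z₂ − z₁) = (0.5244·0.14 − (-1.036)·0.6)/1.561 = 0.445.
Then σ = (x₂ − x₁)/(z₂ − z₁) = (0.6 − 0.14)/1.561 = 0.295.

μ = 0.445, σ = 0.295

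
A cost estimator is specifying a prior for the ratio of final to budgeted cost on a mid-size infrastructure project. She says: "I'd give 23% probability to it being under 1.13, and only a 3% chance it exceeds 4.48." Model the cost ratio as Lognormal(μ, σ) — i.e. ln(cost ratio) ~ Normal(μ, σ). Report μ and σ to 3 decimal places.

If T ~ Lognormal(μ,σ) then ln T ~ Normal(μ,σ), so the p-quantile of ln T is μ + z_p·σ.
ln(1.13) = 0.1222 and ln(4.48) = 1.5; z_{0.23} = -0.7388, z_{0.97} = 1.881.
σ = (1.5 − 0.1222)/(1.881 − (-0.7388)) = 0.526.
μ = 0.1222 − (-0.7388)·0.526 = 0.511.

μ ≈ 0.511, σ ≈ 0.526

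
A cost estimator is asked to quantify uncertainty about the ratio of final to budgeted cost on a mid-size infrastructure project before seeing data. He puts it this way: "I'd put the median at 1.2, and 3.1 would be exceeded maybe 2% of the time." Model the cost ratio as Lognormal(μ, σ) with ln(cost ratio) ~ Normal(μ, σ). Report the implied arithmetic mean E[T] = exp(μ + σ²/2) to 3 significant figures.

E[T] ≈ 1.34

If T ~ Lognormal(μ,σ) then ln T ~ Normal(μ,σ), so the p-quantile of ln T is μ + z_p·σ.
ln(1.2) = 0.1823 and ln(3.1) = 1.131; z_{0.5} = 0, z_{0.98} = 2.054.
σ = (1.131 − 0.1823)/(2.054 − (0)) = 0.462.
μ = 0.1823 − (0)·0.462 = 0.182.
E[T] = exp(μ + σ²/2) = exp(0.182 + 0.1068) = 1.34.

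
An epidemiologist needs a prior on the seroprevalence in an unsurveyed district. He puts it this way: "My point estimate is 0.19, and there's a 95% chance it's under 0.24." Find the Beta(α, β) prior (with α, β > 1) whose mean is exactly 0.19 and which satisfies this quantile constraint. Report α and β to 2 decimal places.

α ≈ 34.02, β ≈ 145.04

With mean 0.19 fixed, write α = 0.19s, β = 0.81s where s = α+β.
Need P(θ < 0.24) = 0.95 under Beta(0.19s, 0.81s). Normal approximation: (q−m)/√(m(1−m)/s) ≈ z_{0.95} = 1.64, so s ≈ 0.19·0.81·(1.64)²/(0.24−0.19)² = 166.6.
At s = 166.6: P(θ<0.24) ≈ 0.944. Adjusting to match 0.95 gives s ≈ 179.06.
So α = 0.19·179.06 ≈ 34.02, β = 0.81·179.06 ≈ 145.04.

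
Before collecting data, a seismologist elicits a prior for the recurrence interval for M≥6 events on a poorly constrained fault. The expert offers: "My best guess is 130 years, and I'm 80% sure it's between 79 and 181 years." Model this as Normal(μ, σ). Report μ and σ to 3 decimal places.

A symmetric 80% interval runs μ ± z·σ with z = 1.282.
Half-width = 51, so σ = 51/1.282 = 39.796.
μ is the stated best guess, 130.000.

μ = 130.000, σ = 39.796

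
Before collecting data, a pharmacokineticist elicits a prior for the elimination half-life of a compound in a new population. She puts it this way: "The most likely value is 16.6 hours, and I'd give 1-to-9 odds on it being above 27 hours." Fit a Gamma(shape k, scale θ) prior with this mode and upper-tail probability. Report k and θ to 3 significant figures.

Gamma(k,θ) with k>1 has mode (k−1)θ, so θ = 16.6/(k−1).
Need P(X < 27) = 0.9 with θ tied to k this way. Start at k = 2, θ = 16.6: P(X<27) ≈ 0.484.
Too low — raise k to concentrate. Iterating converges to k ≈ 8.96.
Then θ = 16.6/(8.96−1) ≈ 2.09.

k ≈ 8.96, θ ≈ 2.09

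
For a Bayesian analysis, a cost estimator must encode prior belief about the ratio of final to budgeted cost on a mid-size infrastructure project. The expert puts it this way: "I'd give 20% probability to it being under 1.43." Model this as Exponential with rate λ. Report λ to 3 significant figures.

λ ≈ 0.156

P(T < 1.43) = 1 − e^(−λ·1.43) = 0.2, so λ = −ln(1−0.2)/1.43 = −ln(0.8)/1.43 = 0.156.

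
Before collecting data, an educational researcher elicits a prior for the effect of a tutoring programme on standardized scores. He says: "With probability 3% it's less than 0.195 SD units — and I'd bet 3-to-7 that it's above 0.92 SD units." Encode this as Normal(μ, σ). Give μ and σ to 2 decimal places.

μ = 0.76, σ = 0.30

For Normal(μ,σ), the p-quantile is μ + z_p·σ. Here z_{0.03} = -1.881, z_{0.7} = 0.5244.
So 0.195 = μ − 1.881σ and 0.92 = μ + 0.5244σ.
Subtracting: σ = (0.92 − 0.195)/(0.5244 − (-1.881)) = 0.30.
Then μ = 0.195 − (-1.881)·0.30 = 0.76.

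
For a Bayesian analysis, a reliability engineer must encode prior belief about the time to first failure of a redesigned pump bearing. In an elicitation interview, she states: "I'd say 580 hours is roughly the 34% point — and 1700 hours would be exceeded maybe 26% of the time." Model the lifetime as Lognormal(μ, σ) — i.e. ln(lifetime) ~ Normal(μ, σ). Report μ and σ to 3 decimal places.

μ ≈ 6.783, σ ≈ 1.019

If T ~ Lognormal(μ,σ) then ln T ~ Normal(μ,σ), so the p-quantile of ln T is μ + z_p·σ.
ln(580) = 6.363 and ln(1700) = 7.438; z_{0.34} = -0.4125, z_{0.74} = 0.6433.
σ = (7.438 − 6.363)/(0.6433 − (-0.4125)) = 1.019.
μ = 6.363 − (-0.4125)·1.019 = 6.783.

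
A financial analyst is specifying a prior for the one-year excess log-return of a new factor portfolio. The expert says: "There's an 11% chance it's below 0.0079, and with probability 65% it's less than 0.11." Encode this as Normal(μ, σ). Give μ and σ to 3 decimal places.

The p-quantile of Normal(μ,σ) is μ + z_p·σ, with z_{0.11} = -1.227 and z_{0.65} = 0.3853.
Eliminate σ: μ = (z₂·x₁ − z₁·x₂)/(z₂ − z₁) = (0.3853·0.0079 − (-1.227)·0.11)/1.612 = 0.086.
Then σ = (x₂ − x₁)/(z₂ − z₁) = (0.11 − 0.0079)/1.612 = 0.063.

μ = 0.086, σ = 0.063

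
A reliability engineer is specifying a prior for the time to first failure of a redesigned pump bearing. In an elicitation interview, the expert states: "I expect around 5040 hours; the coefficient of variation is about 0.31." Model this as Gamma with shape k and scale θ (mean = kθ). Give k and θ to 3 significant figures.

k ≈ 10.4, θ ≈ 484

For Gamma(k, scale θ): mean = kθ, variance = kθ², so CV = 1/√k.
CV = 0.31, hence k = 1/CV² = 10.4.
Then θ = mean/k = 5040/10.4 = 484.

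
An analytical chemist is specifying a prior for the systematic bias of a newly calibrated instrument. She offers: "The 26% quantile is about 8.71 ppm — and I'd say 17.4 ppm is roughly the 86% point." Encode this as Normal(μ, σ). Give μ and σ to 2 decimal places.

μ = 11.95, σ = 5.04

The p-quantile of Normal(μ,σ) is μ + z_p·σ, with z_{0.26} = -0.6433 and z_{0.86} = 1.08.
Eliminate σ: μ = (z₂·x₁ − z₁·x₂)/(z₂ − z₁) = (1.08·8.71 − (-0.6433)·17.4)/1.724 = 11.95.
Then σ = (x₂ − x₁)/(z₂ − z₁) = (17.4 − 8.71)/1.724 = 5.04.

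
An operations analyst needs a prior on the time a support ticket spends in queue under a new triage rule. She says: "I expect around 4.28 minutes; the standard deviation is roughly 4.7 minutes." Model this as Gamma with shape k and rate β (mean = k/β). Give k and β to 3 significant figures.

For Gamma(k, rate β): mean = k/β, variance = k/β², so CV = 1/√k.
CV = SD/mean = 4.7/4.28 = 1.098, hence k = 1/CV² = 0.829.
Then β = k/mean = 0.829/4.28 = 0.194.

k ≈ 0.829, β ≈ 0.194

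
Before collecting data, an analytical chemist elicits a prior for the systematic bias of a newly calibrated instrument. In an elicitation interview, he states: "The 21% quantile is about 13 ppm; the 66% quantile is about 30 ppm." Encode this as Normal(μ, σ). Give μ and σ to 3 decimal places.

μ = 24.247, σ = 13.947

The p-quantile of Normal(μ,σ) is μ + z_p·σ, with z_{0.21} = -0.8064 and z_{0.66} = 0.4125.
Eliminate σ: μ = (z₂·x₁ − z₁·x₂)/(z₂ − z₁) = (0.4125·13 − (-0.8064)·30)/1.219 = 24.247.
Then σ = (x₂ − x₁)/(z₂ − z₁) = (30 − 13)/1.219 = 13.947.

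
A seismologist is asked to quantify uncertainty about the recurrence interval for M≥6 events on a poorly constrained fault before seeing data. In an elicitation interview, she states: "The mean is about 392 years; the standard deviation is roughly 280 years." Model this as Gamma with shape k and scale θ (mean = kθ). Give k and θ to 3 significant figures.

For Gamma(k, scale θ): mean = kθ, variance = kθ², so CV = 1/√k.
CV = SD/mean = 280/392 = 0.7143, hence k = 1/CV² = 1.96.
Then θ = mean/k = 392/1.96 = 200.

k ≈ 1.96, θ ≈ 200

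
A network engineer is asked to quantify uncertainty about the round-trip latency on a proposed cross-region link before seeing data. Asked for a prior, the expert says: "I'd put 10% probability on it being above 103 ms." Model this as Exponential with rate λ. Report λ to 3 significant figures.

P(T > 103.0) = e^(−λ·103.0) = 0.1, so λ = −ln(0.1)/103.0 = 0.0224.

λ ≈ 0.0224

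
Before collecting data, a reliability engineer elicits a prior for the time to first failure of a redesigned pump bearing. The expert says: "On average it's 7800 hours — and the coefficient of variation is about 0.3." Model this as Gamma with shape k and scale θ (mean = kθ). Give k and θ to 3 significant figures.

k ≈ 11.1, θ ≈ 702

For Gamma(k, scale θ): mean = kθ, variance = kθ², so CV = 1/√k.
CV = 0.3, hence k = 1/CV² = 11.1.
Then θ = mean/k = 7800/11.1 = 702.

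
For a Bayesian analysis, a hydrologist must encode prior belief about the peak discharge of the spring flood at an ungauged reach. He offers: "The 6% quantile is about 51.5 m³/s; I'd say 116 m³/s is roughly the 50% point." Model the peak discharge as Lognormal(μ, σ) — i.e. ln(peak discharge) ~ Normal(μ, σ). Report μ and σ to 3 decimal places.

μ ≈ 4.754, σ ≈ 0.522

If T ~ Lognormal(μ,σ) then ln T ~ Normal(μ,σ), so the p-quantile of ln T is μ + z_p·σ.
ln(51.5) = 3.942 and ln(116) = 4.754; z_{0.06} = -1.555, z_{0.5} = 0.
σ = (4.754 − 3.942)/(0 − (-1.555)) = 0.522.
μ = 3.942 − (-1.555)·0.522 = 4.754.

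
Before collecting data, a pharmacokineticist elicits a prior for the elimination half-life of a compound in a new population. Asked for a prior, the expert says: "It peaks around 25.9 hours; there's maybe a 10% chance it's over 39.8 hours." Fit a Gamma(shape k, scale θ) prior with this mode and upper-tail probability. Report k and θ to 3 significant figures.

k ≈ 11.1, θ ≈ 2.56

Gamma(k,θ) with k>1 has mode (k−1)θ, so θ = 25.9/(k−1).
Need P(X < 39.8) = 0.9 with θ tied to k this way. Start at k = 2, θ = 25.9: P(X<39.8) ≈ 0.454.
Too low — raise k to concentrate. Iterating converges to k ≈ 11.1.
Then θ = 25.9/(11.1−1) ≈ 2.56.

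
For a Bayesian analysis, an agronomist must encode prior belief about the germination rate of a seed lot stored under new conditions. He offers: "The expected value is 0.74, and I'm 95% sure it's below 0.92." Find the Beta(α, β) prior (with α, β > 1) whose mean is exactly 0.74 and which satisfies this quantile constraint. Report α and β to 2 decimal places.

With mean 0.74 fixed, write α = 0.74s, β = 0.26s where s = α+β.
Need P(θ < 0.92) = 0.95 under Beta(0.74s, 0.26s). Normal approximation: (q−m)/√(m(1−m)/s) ≈ z_{0.95} = 1.64, so s ≈ 0.74·0.26·(1.64)²/(0.92−0.74)² = 16.1.
At s = 16.1: P(θ<0.92) ≈ 0.979. Adjusting to match 0.95 gives s ≈ 11.11.
So α = 0.74·11.11 ≈ 8.22, β = 0.26·11.11 ≈ 2.89.

α ≈ 8.22, β ≈ 2.89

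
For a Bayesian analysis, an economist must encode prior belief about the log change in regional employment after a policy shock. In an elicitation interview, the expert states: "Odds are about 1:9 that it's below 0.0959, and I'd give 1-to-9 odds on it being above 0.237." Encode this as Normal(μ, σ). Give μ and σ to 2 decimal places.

μ = 0.17, σ = 0.06

For Normal(μ,σ), the p-quantile is μ + z_p·σ. Here z_{0.1} = -1.282, z_{0.9} = 1.282.
So 0.0959 = μ − 1.282σ and 0.237 = μ + 1.282σ.
Subtracting: σ = (0.237 − 0.0959)/(1.282 − (-1.282)) = 0.06.
Then μ = 0.0959 − (-1.282)·0.06 = 0.17.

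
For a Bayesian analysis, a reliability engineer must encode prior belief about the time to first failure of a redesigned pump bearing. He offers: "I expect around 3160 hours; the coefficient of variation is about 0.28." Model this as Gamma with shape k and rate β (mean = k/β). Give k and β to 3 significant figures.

k ≈ 12.8, β ≈ 0.00404

For Gamma(k, rate β): mean = k/β, variance = k/β², so CV = 1/√k.
CV = 0.28, hence k = 1/CV² = 12.8.
Then β = k/mean = 12.8/3160 = 0.00404.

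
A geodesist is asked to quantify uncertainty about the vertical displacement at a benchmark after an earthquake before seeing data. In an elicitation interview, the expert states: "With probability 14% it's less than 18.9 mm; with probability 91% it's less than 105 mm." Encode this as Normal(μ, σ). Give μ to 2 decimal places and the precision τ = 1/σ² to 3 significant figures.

μ = 57.32, τ = 0.000791

For Normal(μ,σ), the p-quantile is μ + z_p·σ. Here z_{0.14} = -1.08, z_{0.91} = 1.341.
So 18.9 = μ − 1.08σ and 105 = μ + 1.341σ.
Subtracting: σ = (105 − 18.9)/(1.341 − (-1.08)) = 35.56.
Then μ = 18.9 − (-1.08)·35.56 = 57.32.
Precision τ = 1/σ² = 1/35.56² = 0.000791.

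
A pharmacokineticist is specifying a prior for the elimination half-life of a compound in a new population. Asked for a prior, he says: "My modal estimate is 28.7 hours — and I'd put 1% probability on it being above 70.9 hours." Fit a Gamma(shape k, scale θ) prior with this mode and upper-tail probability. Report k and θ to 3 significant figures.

k ≈ 6.75, θ ≈ 4.99

Gamma(k,θ) with k>1 has mode (k−1)θ, so θ = 28.7/(k−1).
Need P(X < 70.9) = 0.99 with θ tied to k this way. Start at k = 2, θ = 28.7: P(X<70.9) ≈ 0.707.
Too low — raise k to concentrate. Iterating converges to k ≈ 6.75.
Then θ = 28.7/(6.75−1) ≈ 4.99.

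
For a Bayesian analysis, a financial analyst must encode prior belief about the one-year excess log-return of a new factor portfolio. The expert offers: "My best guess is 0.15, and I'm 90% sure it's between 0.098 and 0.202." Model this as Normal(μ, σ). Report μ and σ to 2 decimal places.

μ = 0.15, σ = 0.03

A symmetric 90% interval runs μ ± z·σ with z = 1.645.
Half-width = 0.052, so σ = 0.052/1.645 = 0.03.
μ is the stated best guess, 0.15.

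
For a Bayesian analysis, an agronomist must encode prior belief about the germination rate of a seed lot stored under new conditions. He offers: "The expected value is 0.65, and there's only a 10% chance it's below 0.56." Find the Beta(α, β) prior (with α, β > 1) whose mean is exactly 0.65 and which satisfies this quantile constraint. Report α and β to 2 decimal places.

With mean 0.65 fixed, write α = 0.65s, β = 0.35s where s = α+β.
Need P(θ < 0.56) = 0.1 under Beta(0.65s, 0.35s). Normal approximation: (q−m)/√(m(1−m)/s) ≈ z_{0.1} = -1.28, so s ≈ 0.65·0.35·(-1.28)²/(0.56−0.65)² = 46.1.
At s = 46.1: P(θ<0.56) ≈ 0.102. Adjusting to match 0.1 gives s ≈ 47.15.
So α = 0.65·47.15 ≈ 30.65, β = 0.35·47.15 ≈ 16.50.

α ≈ 30.65, β ≈ 16.50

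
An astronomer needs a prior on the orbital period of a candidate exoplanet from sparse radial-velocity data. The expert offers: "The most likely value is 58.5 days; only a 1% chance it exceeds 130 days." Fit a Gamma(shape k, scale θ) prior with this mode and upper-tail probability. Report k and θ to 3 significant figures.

Gamma(k,θ) with k>1 has mode (k−1)θ, so θ = 58.5/(k−1).
Need P(X < 130) = 0.99 with θ tied to k this way. Start at k = 2, θ = 58.5: P(X<130) ≈ 0.651.
Too low — raise k to concentrate. Iterating converges to k ≈ 8.55.
Then θ = 58.5/(8.55−1) ≈ 7.75.

k ≈ 8.55, θ ≈ 7.75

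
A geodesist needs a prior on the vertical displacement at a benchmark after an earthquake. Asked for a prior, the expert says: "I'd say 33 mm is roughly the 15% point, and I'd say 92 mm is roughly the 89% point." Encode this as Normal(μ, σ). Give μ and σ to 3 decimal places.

For Normal(μ,σ), the p-quantile is μ + z_p·σ. Here z_{0.15} = -1.036, z_{0.89} = 1.227.
So 33 = μ − 1.036σ and 92 = μ + 1.227σ.
Subtracting: σ = (92 − 33)/(1.227 − (-1.036)) = 26.072.
Then μ = 33 − (-1.036)·26.072 = 60.022.

μ = 60.022, σ = 26.072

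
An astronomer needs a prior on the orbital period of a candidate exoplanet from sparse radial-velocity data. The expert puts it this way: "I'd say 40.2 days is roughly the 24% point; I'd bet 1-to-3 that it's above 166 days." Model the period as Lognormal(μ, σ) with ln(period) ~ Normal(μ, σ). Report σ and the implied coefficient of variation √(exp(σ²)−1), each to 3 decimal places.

If T ~ Lognormal(μ,σ) then ln T ~ Normal(μ,σ), so the p-quantile of ln T is μ + z_p·σ.
ln(40.2) = 3.694 and ln(166) = 5.112; z_{0.24} = -0.7063, z_{0.75} = 0.6745.
σ = (5.112 − 3.694)/(0.6745 − (-0.7063)) = 1.027.
μ = 3.694 − (-0.7063)·1.027 = 4.419.
CV = √(exp(σ²)−1) = √(exp(1.0548)−1) = 1.368.

σ ≈ 1.027, CV ≈ 1.368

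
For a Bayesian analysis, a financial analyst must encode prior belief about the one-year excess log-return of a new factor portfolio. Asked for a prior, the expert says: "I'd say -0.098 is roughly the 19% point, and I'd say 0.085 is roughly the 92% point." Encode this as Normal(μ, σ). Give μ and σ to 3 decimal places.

The p-quantile of Normal(μ,σ) is μ + z_p·σ, with z_{0.19} = -0.8779 and z_{0.92} = 1.405.
Eliminate σ: μ = (z₂·x₁ − z₁·x₂)/(z₂ − z₁) = (1.405·-0.098 − (-0.8779)·0.085)/2.283 = -0.028.
Then σ = (x₂ − x₁)/(z₂ − z₁) = (0.085 − -0.098)/2.283 = 0.080.

μ = -0.028, σ = 0.080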